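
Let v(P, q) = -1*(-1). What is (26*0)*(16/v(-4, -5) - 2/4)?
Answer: 0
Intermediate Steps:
v(P, q) = 1
(26*0)*(16/v(-4, -5) - 2/4) = (26*0)*(16/1 - 2/4) = 0*(16*1 - 2*¼) = 0*(16 - ½) = 0*(31/2) = 0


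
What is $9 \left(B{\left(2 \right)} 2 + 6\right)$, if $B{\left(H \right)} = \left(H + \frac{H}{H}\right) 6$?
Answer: $378$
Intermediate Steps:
$B{\left(H \right)} = 6 + 6 H$ ($B{\left(H \right)} = \left(H + 1\right) 6 = \left(1 + H\right) 6 = 6 + 6 H$)
$9 \left(B{\left(2 \right)} 2 + 6\right) = 9 \left(\left(6 + 6 \cdot 2\right) 2 + 6\right) = 9 \left(\left(6 + 12\right) 2 + 6\right) = 9 \left(18 \cdot 2 + 6\right) = 9 \left(36 + 6\right) = 9 \cdot 42 = 378$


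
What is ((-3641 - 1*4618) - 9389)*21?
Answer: -370608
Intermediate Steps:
((-3641 - 1*4618) - 9389)*21 = ((-3641 - 4618) - 9389)*21 = (-8259 - 9389)*21 = -17648*21 = -370608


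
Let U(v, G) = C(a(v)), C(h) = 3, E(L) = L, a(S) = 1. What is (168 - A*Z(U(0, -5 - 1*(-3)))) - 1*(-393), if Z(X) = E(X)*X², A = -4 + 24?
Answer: 21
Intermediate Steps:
A = 20
U(v, G) = 3
Z(X) = X³ (Z(X) = X*X² = X³)
(168 - A*Z(U(0, -5 - 1*(-3)))) - 1*(-393) = (168 - 20*3³) - 1*(-393) = (168 - 20*27) + 393 = (168 - 1*540) + 393 = (168 - 540) + 393 = -372 + 393 = 21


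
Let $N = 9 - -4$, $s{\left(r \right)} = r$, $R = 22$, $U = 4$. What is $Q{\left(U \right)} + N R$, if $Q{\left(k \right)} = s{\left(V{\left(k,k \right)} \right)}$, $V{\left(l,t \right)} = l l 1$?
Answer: $302$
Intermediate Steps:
$V{\left(l,t \right)} = l^{2}$ ($V{\left(l,t \right)} = l^{2} \cdot 1 = l^{2}$)
$Q{\left(k \right)} = k^{2}$
$N = 13$ ($N = 9 + 4 = 13$)
$Q{\left(U \right)} + N R = 4^{2} + 13 \cdot 22 = 16 + 286 = 302$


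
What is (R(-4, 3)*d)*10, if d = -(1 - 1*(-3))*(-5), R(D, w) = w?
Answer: 600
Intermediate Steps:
d = 20 (d = -(1 + 3)*(-5) = -4*(-5) = -1*(-20) = 20)
(R(-4, 3)*d)*10 = (3*20)*10 = 60*10 = 600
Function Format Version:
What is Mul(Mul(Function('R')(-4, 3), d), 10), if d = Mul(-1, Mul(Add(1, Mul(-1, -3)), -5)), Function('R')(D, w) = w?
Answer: 600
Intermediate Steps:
d = 20 (d = Mul(-1, Mul(Add(1, 3), -5)) = Mul(-1, Mul(4, -5)) = Mul(-1, -20) = 20)
Mul(Mul(Function('R')(-4, 3), d), 10) = Mul(Mul(3, 20), 10) = Mul(60, 10) = 600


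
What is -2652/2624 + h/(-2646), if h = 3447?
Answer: -223085/96432 ≈ -2.3134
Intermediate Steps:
-2652/2624 + h/(-2646) = -2652/2624 + 3447/(-2646) = -2652*1/2624 + 3447*(-1/2646) = -663/656 - 383/294 = -223085/96432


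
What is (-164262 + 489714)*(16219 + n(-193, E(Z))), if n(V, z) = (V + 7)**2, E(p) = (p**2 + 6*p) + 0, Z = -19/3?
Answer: 16537843380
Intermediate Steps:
Z = -19/3 (Z = -19*1/3 = -19/3 ≈ -6.3333)
E(p) = p**2 + 6*p
n(V, z) = (7 + V)**2
(-164262 + 489714)*(16219 + n(-193, E(Z))) = (-164262 + 489714)*(16219 + (7 - 193)**2) = 325452*(16219 + (-186)**2) = 325452*(16219 + 34596) = 325452*50815 = 16537843380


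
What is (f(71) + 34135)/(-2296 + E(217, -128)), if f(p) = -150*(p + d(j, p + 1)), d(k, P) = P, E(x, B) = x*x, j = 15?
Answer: 12685/44793 ≈ 0.28319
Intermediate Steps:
E(x, B) = x**2
f(p) = -150 - 300*p (f(p) = -150*(p + (p + 1)) = -150*(p + (1 + p)) = -150*(1 + 2*p) = -150 - 300*p)
(f(71) + 34135)/(-2296 + E(217, -128)) = ((-150 - 300*71) + 34135)/(-2296 + 217**2) = ((-150 - 21300) + 34135)/(-2296 + 47089) = (-21450 + 34135)/44793 = 12685*(1/44793) = 12685/44793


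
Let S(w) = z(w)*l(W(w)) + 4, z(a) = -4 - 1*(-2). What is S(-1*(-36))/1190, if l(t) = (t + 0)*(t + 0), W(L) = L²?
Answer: -1679614/595 ≈ -2822.9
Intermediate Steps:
l(t) = t² (l(t) = t*t = t²)
z(a) = -2 (z(a) = -4 + 2 = -2)
S(w) = 4 - 2*w⁴ (S(w) = -2*w⁴ + 4 = 4 - 2*w⁴)
S(-1*(-36))/1190 = (4 - 2*(-1*(-36))⁴)/1190 = (4 - 2*36⁴)*(1/1190) = (4 - 2*1679616)*(1/1190) = (4 - 3359232)*(1/1190) = -3359228*1/1190 = -1679614/595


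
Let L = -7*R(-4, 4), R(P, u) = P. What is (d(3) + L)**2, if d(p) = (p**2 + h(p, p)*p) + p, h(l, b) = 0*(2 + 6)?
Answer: 1600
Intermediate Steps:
h(l, b) = 0 (h(l, b) = 0*8 = 0)
d(p) = p + p**2 (d(p) = (p**2 + 0*p) + p = (p**2 + 0) + p = p**2 + p = p + p**2)
L = 28 (L = -7*(-4) = 28)
(d(3) + L)**2 = (3*(1 + 3) + 28)**2 = (3*4 + 28)**2 = (12 + 28)**2 = 40**2 = 1600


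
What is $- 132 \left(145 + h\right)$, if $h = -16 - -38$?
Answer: $-22044$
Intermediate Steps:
$h = 22$ ($h = -16 + 38 = 22$)
$- 132 \left(145 + h\right) = - 132 \left(145 + 22\right) = \left(-132\right) 167 = -22044$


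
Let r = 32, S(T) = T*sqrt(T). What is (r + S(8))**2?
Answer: 1536 + 1024*sqrt(2) ≈ 2984.2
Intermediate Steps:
S(T) = T**(3/2)
(r + S(8))**2 = (32 + 8**(3/2))**2 = (32 + 16*sqrt(2))**2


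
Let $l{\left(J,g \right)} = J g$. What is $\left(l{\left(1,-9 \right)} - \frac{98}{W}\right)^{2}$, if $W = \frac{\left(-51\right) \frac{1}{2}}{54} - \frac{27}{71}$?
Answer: $\frac{53304189129}{4748041} \approx 11227.0$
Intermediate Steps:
$W = - \frac{2179}{2556}$ ($W = \left(-51\right) \frac{1}{2} \cdot \frac{1}{54} - \frac{27}{71} = \left(- \frac{51}{2}\right) \frac{1}{54} - \frac{27}{71} = - \frac{17}{36} - \frac{27}{71} = - \frac{2179}{2556} \approx -0.8525$)
$\left(l{\left(1,-9 \right)} - \frac{98}{W}\right)^{2} = \left(1 \left(-9\right) - \frac{98}{- \frac{2179}{2556}}\right)^{2} = \left(-9 - - \frac{250488}{2179}\right)^{2} = \left(-9 + \frac{250488}{2179}\right)^{2} = \left(\frac{230877}{2179}\right)^{2} = \frac{53304189129}{4748041}$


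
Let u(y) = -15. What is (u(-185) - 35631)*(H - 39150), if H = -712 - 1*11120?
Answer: 1817304372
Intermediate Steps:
H = -11832 (H = -712 - 11120 = -11832)
(u(-185) - 35631)*(H - 39150) = (-15 - 35631)*(-11832 - 39150) = -35646*(-50982) = 1817304372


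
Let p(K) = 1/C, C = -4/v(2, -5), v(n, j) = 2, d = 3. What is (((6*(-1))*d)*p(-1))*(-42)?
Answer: -378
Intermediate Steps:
C = -2 (C = -4/2 = -4*1/2 = -2)
p(K) = -1/2 (p(K) = 1/(-2) = -1/2)
(((6*(-1))*d)*p(-1))*(-42) = (((6*(-1))*3)*(-1/2))*(-42) = (-6*3*(-1/2))*(-42) = -18*(-1/2)*(-42) = 9*(-42) = -378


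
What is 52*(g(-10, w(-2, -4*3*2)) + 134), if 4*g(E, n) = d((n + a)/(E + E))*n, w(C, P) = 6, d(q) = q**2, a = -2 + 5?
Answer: 1396759/200 ≈ 6983.8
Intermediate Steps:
a = 3
g(E, n) = n*(3 + n)**2/(16*E**2) (g(E, n) = (((n + 3)/(E + E))**2*n)/4 = (((3 + n)/((2*E)))**2*n)/4 = (((3 + n)*(1/(2*E)))**2*n)/4 = (((3 + n)/(2*E))**2*n)/4 = (((3 + n)**2/(4*E**2))*n)/4 = (n*(3 + n)**2/(4*E**2))/4 = n*(3 + n)**2/(16*E**2))
52*(g(-10, w(-2, -4*3*2)) + 134) = 52*((1/16)*6*(3 + 6)**2/(-10)**2 + 134) = 52*((1/16)*6*(1/100)*9**2 + 134) = 52*((1/16)*6*(1/100)*81 + 134) = 52*(243/800 + 134) = 52*(107443/800) = 1396759/200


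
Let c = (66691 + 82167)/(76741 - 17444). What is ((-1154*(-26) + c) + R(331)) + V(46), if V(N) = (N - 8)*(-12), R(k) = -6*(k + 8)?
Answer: 1631646516/59297 ≈ 27517.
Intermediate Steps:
R(k) = -48 - 6*k (R(k) = -6*(8 + k) = -48 - 6*k)
V(N) = 96 - 12*N (V(N) = (-8 + N)*(-12) = 96 - 12*N)
c = 148858/59297 ≈ 2.5104
((-1154*(-26) + c) + R(331)) + V(46) = ((-1154*(-26) + 148858/59297) + (-48 - 6*331)) + (96 - 12*46) = ((30004 + 148858/59297) + (-48 - 1986)) + (96 - 552) = (1779296046/59297 - 2034) - 456 = 1658685948/59297 - 456 = 1631646516/59297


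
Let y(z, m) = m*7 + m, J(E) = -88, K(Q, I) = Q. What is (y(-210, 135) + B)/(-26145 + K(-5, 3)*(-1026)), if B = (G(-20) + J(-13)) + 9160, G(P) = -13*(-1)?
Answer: -2033/4203 ≈ -0.48370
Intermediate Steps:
G(P) = 13
y(z, m) = 8*m (y(z, m) = 7*m + m = 8*m)
B = 9085 (B = (13 - 88) + 9160 = -75 + 9160 = 9085)
(y(-210, 135) + B)/(-26145 + K(-5, 3)*(-1026)) = (8*135 + 9085)/(-26145 - 5*(-1026)) = (1080 + 9085)/(-26145 + 5130) = 10165/(-21015) = 10165*(-1/21015) = -2033/4203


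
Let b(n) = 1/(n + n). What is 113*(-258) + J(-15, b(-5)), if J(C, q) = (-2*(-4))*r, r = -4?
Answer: -29186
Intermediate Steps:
b(n) = 1/(2*n)
J(C, q) = -32 (J(C, q) = -2*(-4)*(-4) = 8*(-4) = -32)
113*(-258) + J(-15, b(-5)) = 113*(-258) - 32 = -29154 - 32 = -29186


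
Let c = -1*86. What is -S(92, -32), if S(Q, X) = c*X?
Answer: -2752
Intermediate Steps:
c = -86
S(Q, X) = -86*X
-S(92, -32) = -(-86)*(-32) = -1*2752 = -2752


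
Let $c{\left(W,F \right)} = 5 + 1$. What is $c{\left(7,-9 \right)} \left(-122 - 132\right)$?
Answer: $-1524$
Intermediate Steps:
$c{\left(W,F \right)} = 6$
$c{\left(7,-9 \right)} \left(-122 - 132\right) = 6 \left(-122 - 132\right) = 6 \left(-254\right) = -1524$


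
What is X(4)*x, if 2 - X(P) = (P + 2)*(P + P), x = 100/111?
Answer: -4600/111 ≈ -41.441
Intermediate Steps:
x = 100/111 (x = 100*(1/111) = 100/111 ≈ 0.90090)
X(P) = 2 - 2*P*(2 + P) (X(P) = 2 - (P + 2)*(P + P) = 2 - (2 + P)*2*P = 2 - 2*P*(2 + P))
X(4)*x = (2 - 4*4 - 2*4²)*(100/111) = (2 - 16 - 2*16)*(100/111) = (2 - 16 - 32)*(100/111) = -46*100/111 = -4600/111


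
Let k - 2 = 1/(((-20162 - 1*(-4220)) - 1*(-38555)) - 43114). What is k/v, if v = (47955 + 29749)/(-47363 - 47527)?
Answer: -1945292445/796504852 ≈ -2.4423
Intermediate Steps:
k = 41001/20501 (k = 2 + 1/(((-20162 - 1*(-4220)) - 1*(-38555)) - 43114) = 2 + 1/(((-20162 + 4220) + 38555) - 43114) = 2 + 1/((-15942 + 38555) - 43114) = 2 + 1/(22613 - 43114) = 2 + 1/(-20501) = 2 - 1/20501 = 41001/20501 ≈ 2.0000)
v = -38852/47445 (v = 77704/(-94890) = 77704*(-1/94890) = -38852/47445 ≈ -0.81888)
k/v = 41001/(20501*(-38852/47445)) = (41001/20501)*(-47445/38852) = -1945292445/796504852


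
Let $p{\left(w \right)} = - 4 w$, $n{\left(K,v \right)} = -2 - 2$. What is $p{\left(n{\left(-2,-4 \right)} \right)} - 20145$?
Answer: $-20129$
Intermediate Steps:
$n{\left(K,v \right)} = -4$
$p{\left(n{\left(-2,-4 \right)} \right)} - 20145 = \left(-4\right) \left(-4\right) - 20145 = 16 - 20145 = -20129$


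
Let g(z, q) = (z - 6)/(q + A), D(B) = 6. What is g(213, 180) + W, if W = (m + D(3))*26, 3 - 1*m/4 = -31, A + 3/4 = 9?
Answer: 926968/251 ≈ 3693.1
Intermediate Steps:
A = 33/4 (A = -3/4 + 9 = 33/4 ≈ 8.2500)
m = 136 (m = 12 - 4*(-31) = 12 + 124 = 136)
W = 3692 (W = (136 + 6)*26 = 142*26 = 3692)
g(z, q) = (-6 + z)/(33/4 + q) (g(z, q) = (z - 6)/(q + 33/4) = (-6 + z)/(33/4 + q))
g(213, 180) + W = 4*(-6 + 213)/(33 + 4*180) + 3692 = 4*207/(33 + 720) + 3692 = 4*207/753 + 3692 = 4*(1/753)*207 + 3692 = 276/251 + 3692 = 926968/251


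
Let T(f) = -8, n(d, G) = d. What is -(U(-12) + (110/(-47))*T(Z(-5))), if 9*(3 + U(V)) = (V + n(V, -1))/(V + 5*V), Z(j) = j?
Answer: -20000/1269 ≈ -15.760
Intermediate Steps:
U(V) = -80/27 (U(V) = -3 + ((V + V)/(V + 5*V))/9 = -3 + ((2*V)/((6*V)))/9 = -3 + ((2*V)*(1/(6*V)))/9 = -3 + (1/9)*(1/3) = -3 + 1/27 = -80/27)
-(U(-12) + (110/(-47))*T(Z(-5))) = -(-80/27 + (110/(-47))*(-8)) = -(-80/27 + (110*(-1/47))*(-8)) = -(-80/27 - 110/47*(-8)) = -(-80/27 + 880/47) = -1*20000/1269 = -20000/1269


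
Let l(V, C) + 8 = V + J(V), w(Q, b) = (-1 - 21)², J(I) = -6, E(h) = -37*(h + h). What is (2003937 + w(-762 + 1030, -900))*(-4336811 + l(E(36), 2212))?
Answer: -8698162880869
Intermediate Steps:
E(h) = -74*h
w(Q, b) = 484 (w(Q, b) = (-22)² = 484)
l(V, C) = -14 + V (l(V, C) = -8 + (V - 6) = -8 + (-6 + V) = -14 + V)
(2003937 + w(-762 + 1030, -900))*(-4336811 + l(E(36), 2212)) = (2003937 + 484)*(-4336811 + (-14 - 74*36)) = 2004421*(-4336811 + (-14 - 2664)) = 2004421*(-4336811 - 2678) = 2004421*(-4339489) = -8698162880869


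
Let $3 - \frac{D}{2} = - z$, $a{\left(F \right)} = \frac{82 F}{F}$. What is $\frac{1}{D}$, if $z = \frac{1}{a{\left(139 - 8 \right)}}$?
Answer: $\frac{41}{247} \approx 0.16599$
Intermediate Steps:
$a{\left(F \right)} = 82$
$z = \frac{1}{82} \approx 0.012195$
$D = \frac{247}{41}$ ($D = 6 - 2 \left(\left(-1\right) \frac{1}{82}\right) = 6 - - \frac{1}{41} = 6 + \frac{1}{41} = \frac{247}{41} \approx 6.0244$)
$\frac{1}{D} = \frac{1}{\frac{247}{41}} = \frac{41}{247}$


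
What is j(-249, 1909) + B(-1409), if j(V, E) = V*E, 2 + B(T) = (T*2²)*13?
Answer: -548611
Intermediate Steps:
B(T) = -2 + 52*T (B(T) = -2 + (T*2²)*13 = -2 + (T*4)*13 = -2 + (4*T)*13 = -2 + 52*T)
j(V, E) = E*V
j(-249, 1909) + B(-1409) = 1909*(-249) + (-2 + 52*(-1409)) = -475341 + (-2 - 73268) = -475341 - 73270 = -548611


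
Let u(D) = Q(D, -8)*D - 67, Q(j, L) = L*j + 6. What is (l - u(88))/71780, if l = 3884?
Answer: 13075/14356 ≈ 0.91077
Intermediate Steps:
Q(j, L) = 6 + L*j
u(D) = -67 + D*(6 - 8*D) (u(D) = (6 - 8*D)*D - 67 = D*(6 - 8*D) - 67 = -67 + D*(6 - 8*D))
(l - u(88))/71780 = (3884 - (-67 - 8*88² + 6*88))/71780 = (3884 - (-67 - 8*7744 + 528))*(1/71780) = (3884 - (-67 - 61952 + 528))*(1/71780) = (3884 - 1*(-61491))*(1/71780) = (3884 + 61491)*(1/71780) = 65375*(1/71780) = 13075/14356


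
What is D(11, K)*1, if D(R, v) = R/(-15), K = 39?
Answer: -11/15 ≈ -0.73333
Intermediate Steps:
D(R, v) = -R/15 (D(R, v) = R*(-1/15) = -R/15)
D(11, K)*1 = -1/15*11*1 = -11/15*1 = -11/15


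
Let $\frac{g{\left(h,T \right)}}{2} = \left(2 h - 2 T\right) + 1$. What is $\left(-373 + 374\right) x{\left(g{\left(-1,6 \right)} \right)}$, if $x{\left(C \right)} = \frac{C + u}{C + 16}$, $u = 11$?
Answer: $\frac{3}{2} \approx 1.5$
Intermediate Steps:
$g{\left(h,T \right)} = 2 - 4 T + 4 h$ ($g{\left(h,T \right)} = 2 \left(\left(2 h - 2 T\right) + 1\right) = 2 \left(\left(- 2 T + 2 h\right) + 1\right) = 2 \left(1 - 2 T + 2 h\right) = 2 - 4 T + 4 h$)
$x{\left(C \right)} = \frac{11 + C}{16 + C}$ ($x{\left(C \right)} = \frac{C + 11}{C + 16} = \frac{11 + C}{16 + C}$)
$\left(-373 + 374\right) x{\left(g{\left(-1,6 \right)} \right)} = \left(-373 + 374\right) \frac{11 + \left(2 - 24 + 4 \left(-1\right)\right)}{16 + \left(2 - 24 + 4 \left(-1\right)\right)} = 1 \frac{11 - 26}{16 - 26} = 1 \frac{1}{-10} \left(-15\right) = 1 \left(\left(- \frac{1}{10}\right) \left(-15\right)\right) = 1 \cdot \frac{3}{2} = \frac{3}{2}$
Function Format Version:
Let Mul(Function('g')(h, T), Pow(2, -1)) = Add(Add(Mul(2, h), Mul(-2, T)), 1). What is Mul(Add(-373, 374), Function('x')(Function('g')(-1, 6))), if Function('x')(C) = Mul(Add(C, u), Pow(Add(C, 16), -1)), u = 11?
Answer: Rational(3, 2) ≈ 1.5000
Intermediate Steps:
Function('g')(h, T) = Add(2, Mul(-4, T), Mul(4, h)) (Function('g')(h, T) = Mul(2, Add(Add(Mul(2, h), Mul(-2, T)), 1)) = Mul(2, Add(Add(Mul(-2, T), Mul(2, h)), 1)) = Mul(2, Add(1, Mul(-2, T), Mul(2, h))) = Add(2, Mul(-4, T), Mul(4, h)))
Function('x')(C) = Mul(Pow(Add(16, C), -1), Add(11, C)) (Function('x')(C) = Mul(Add(C, 11), Pow(Add(C, 16), -1)) = Mul(Add(11, C), Pow(Add(16, C), -1)) = Mul(Pow(Add(16, C), -1), Add(11, C)))
Mul(Add(-373, 374), Function('x')(Function('g')(-1, 6))) = Mul(Add(-373, 374), Mul(Pow(Add(16, Add(2, Mul(-4, 6), Mul(4, -1))), -1), Add(11, Add(2, Mul(-4, 6), Mul(4, -1))))) = Mul(1, Mul(Pow(Add(16, Add(2, -24, -4)), -1), Add(11, Add(2, -24, -4)))) = Mul(1, Mul(Pow(Add(16, -26), -1), Add(11, -26))) = Mul(1, Mul(Pow(-10, -1), -15)) = Mul(1, Mul(Rational(-1, 10), -15)) = Mul(1, Rational(3, 2)) = Rational(3, 2)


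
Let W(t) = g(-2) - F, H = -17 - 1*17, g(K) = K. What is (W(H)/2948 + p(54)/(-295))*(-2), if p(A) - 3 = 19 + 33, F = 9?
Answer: 3007/7906 ≈ 0.38034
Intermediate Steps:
p(A) = 55 (p(A) = 3 + (19 + 33) = 3 + 52 = 55)
H = -34 (H = -17 - 17 = -34)
W(t) = -11 (W(t) = -2 - 1*9 = -2 - 9 = -11)
(W(H)/2948 + p(54)/(-295))*(-2) = (-11/2948 + 55/(-295))*(-2) = (-11*1/2948 + 55*(-1/295))*(-2) = (-1/268 - 11/59)*(-2) = -3007/15812*(-2) = 3007/7906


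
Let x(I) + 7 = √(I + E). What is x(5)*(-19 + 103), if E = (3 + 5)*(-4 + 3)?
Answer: -588 + 84*I*√3 ≈ -588.0 + 145.49*I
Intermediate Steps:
E = -8 (E = 8*(-1) = -8)
x(I) = -7 + √(-8 + I) (x(I) = -7 + √(I - 8) = -7 + √(-8 + I))
x(5)*(-19 + 103) = (-7 + √(-8 + 5))*(-19 + 103) = (-7 + √(-3))*84 = (-7 + I*√3)*84 = -588 + 84*I*√3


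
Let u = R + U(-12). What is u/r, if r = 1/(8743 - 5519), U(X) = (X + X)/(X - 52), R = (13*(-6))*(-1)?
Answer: 252681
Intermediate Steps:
R = 78 (R = -78*(-1) = 78)
U(X) = 2*X/(-52 + X) (U(X) = (2*X)/(-52 + X) = 2*X/(-52 + X))
r = 1/3224 ≈ 0.00031017
u = 627/8 (u = 78 + 2*(-12)/(-52 - 12) = 78 + 2*(-12)/(-64) = 78 + 2*(-12)*(-1/64) = 78 + 3/8 = 627/8 ≈ 78.375)
u/r = 627/(8*(1/3224)) = (627/8)*3224 = 252681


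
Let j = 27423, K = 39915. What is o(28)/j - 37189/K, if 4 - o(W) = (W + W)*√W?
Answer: -113297143/121621005 - 112*√7/27423 ≈ -0.94236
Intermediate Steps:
o(W) = 4 - 2*W^(3/2) (o(W) = 4 - (W + W)*√W = 4 - 2*W*√W = 4 - 2*W^(3/2))
o(28)/j - 37189/K = (4 - 112*√7)/27423 - 37189/39915 = (4 - 112*√7)*(1/27423) - 37189*1/39915 = (4 - 112*√7)*(1/27423) - 37189/39915 = (4/27423 - 112*√7/27423) - 37189/39915 = -113297143/121621005 - 112*√7/27423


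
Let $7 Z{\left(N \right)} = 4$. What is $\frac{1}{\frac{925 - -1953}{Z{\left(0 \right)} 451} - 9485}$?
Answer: $- \frac{902}{8545397} \approx -0.00010555$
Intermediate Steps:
$Z{\left(N \right)} = \frac{4}{7}$ ($Z{\left(N \right)} = \frac{1}{7} \cdot 4 = \frac{4}{7}$)
$\frac{1}{\frac{925 - -1953}{Z{\left(0 \right)} 451} - 9485} = \frac{1}{\frac{925 - -1953}{\frac{4}{7} \cdot 451} - 9485} = \frac{1}{\frac{925 + 1953}{\frac{1804}{7}} - 9485} = \frac{1}{2878 \cdot \frac{7}{1804} - 9485} = \frac{1}{\frac{10073}{902} - 9485} = \frac{1}{- \frac{8545397}{902}} = - \frac{902}{8545397}$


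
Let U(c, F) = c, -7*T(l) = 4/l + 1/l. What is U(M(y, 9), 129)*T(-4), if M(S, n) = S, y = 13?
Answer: 65/28 ≈ 2.3214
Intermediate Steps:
T(l) = -5/(7*l) (T(l) = -(4/l + 1/l)/7 = -5/(7*l))
U(M(y, 9), 129)*T(-4) = 13*(-5/7/(-4)) = 13*(-5/7*(-¼)) = 13*(5/28) = 65/28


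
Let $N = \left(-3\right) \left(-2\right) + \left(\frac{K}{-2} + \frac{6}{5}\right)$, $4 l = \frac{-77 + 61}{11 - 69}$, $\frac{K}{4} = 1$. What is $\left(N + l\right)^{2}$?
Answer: $\frac{583696}{21025} \approx 27.762$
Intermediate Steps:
$K = 4$ ($K = 4 \cdot 1 = 4$)
$l = \frac{2}{29}$ ($l = \frac{\left(-77 + 61\right) \frac{1}{11 - 69}}{4} = \frac{\left(-16\right) \frac{1}{-58}}{4} = \frac{\left(-16\right) \left(- \frac{1}{58}\right)}{4} = \frac{1}{4} \cdot \frac{8}{29} = \frac{2}{29} \approx 0.068966$)
$N = \frac{26}{5}$ ($N = \left(-3\right) \left(-2\right) + \left(\frac{4}{-2} + \frac{6}{5}\right) = 6 + \left(4 \left(- \frac{1}{2}\right) + 6 \cdot \frac{1}{5}\right) = 6 + \left(-2 + \frac{6}{5}\right) = 6 - \frac{4}{5} = \frac{26}{5} \approx 5.2$)
$\left(N + l\right)^{2} = \left(\frac{26}{5} + \frac{2}{29}\right)^{2} = \left(\frac{764}{145}\right)^{2} = \frac{583696}{21025}$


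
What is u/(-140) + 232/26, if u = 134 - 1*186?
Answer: 4229/455 ≈ 9.2945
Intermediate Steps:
u = -52 (u = 134 - 186 = -52)
u/(-140) + 232/26 = -52/(-140) + 232/26 = -52*(-1/140) + 232*(1/26) = 13/35 + 116/13 = 4229/455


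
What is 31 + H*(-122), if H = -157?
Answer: 19185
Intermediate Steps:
31 + H*(-122) = 31 - 157*(-122) = 31 + 19154 = 19185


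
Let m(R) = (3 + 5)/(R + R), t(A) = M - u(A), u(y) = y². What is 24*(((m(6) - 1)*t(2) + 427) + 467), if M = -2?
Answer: 21504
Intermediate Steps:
t(A) = -2 - A²
m(R) = 4/R (m(R) = 8/((2*R)) = 8*(1/(2*R)) = 4/R)
24*(((m(6) - 1)*t(2) + 427) + 467) = 24*(((4/6 - 1)*(-2 - 1*2²) + 427) + 467) = 24*(((4*(⅙) - 1)*(-2 - 1*4) + 427) + 467) = 24*(((⅔ - 1)*(-2 - 4) + 427) + 467) = 24*((-⅓*(-6) + 427) + 467) = 24*((2 + 427) + 467) = 24*(429 + 467) = 24*896 = 21504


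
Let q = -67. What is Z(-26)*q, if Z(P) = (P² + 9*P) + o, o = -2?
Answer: -29480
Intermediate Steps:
Z(P) = -2 + P² + 9*P (Z(P) = (P² + 9*P) - 2 = -2 + P² + 9*P)
Z(-26)*q = (-2 + (-26)² + 9*(-26))*(-67) = (-2 + 676 - 234)*(-67) = 440*(-67) = -29480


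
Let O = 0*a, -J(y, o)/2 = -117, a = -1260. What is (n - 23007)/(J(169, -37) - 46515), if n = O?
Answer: 7669/15427 ≈ 0.49712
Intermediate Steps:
J(y, o) = 234 (J(y, o) = -2*(-117) = 234)
O = 0 (O = 0*(-1260) = 0)
n = 0
(n - 23007)/(J(169, -37) - 46515) = (0 - 23007)/(234 - 46515) = -23007/(-46281) = -23007*(-1/46281) = 7669/15427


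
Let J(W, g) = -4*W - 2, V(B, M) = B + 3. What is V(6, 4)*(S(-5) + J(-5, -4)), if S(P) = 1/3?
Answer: 165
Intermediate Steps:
V(B, M) = 3 + B
J(W, g) = -2 - 4*W
S(P) = ⅓
V(6, 4)*(S(-5) + J(-5, -4)) = (3 + 6)*(⅓ + (-2 - 4*(-5))) = 9*(⅓ + (-2 + 20)) = 9*(⅓ + 18) = 9*(55/3) = 165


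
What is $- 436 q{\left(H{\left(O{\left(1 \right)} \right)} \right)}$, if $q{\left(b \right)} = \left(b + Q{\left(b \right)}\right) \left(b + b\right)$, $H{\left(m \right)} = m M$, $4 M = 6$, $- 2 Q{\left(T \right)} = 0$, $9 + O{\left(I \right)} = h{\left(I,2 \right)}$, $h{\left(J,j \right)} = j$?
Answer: $-96138$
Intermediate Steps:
$O{\left(I \right)} = -7$ ($O{\left(I \right)} = -9 + 2 = -7$)
$Q{\left(T \right)} = 0$ ($Q{\left(T \right)} = \left(- \frac{1}{2}\right) 0 = 0$)
$M = \frac{3}{2}$ ($M = \frac{1}{4} \cdot 6 = \frac{3}{2} \approx 1.5$)
$H{\left(m \right)} = \frac{3 m}{2}$ ($H{\left(m \right)} = m \frac{3}{2} = \frac{3 m}{2}$)
$q{\left(b \right)} = 2 b^{2}$ ($q{\left(b \right)} = \left(b + 0\right) \left(b + b\right) = b 2 b = 2 b^{2}$)
$- 436 q{\left(H{\left(O{\left(1 \right)} \right)} \right)} = - 436 \cdot 2 \left(\frac{3}{2} \left(-7\right)\right)^{2} = - 436 \cdot 2 \left(- \frac{21}{2}\right)^{2} = - 436 \cdot 2 \cdot \frac{441}{4} = \left(-436\right) \frac{441}{2} = -96138$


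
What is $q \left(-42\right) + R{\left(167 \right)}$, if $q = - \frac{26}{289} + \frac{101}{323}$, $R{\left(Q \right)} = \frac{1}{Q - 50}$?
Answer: $- \frac{6004331}{642447} \approx -9.346$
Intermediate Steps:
$R{\left(Q \right)} = \frac{1}{-50 + Q}$
$q = \frac{1223}{5491}$ ($q = \left(-26\right) \frac{1}{289} + 101 \cdot \frac{1}{323} = - \frac{26}{289} + \frac{101}{323} = \frac{1223}{5491} \approx 0.22273$)
$q \left(-42\right) + R{\left(167 \right)} = \frac{1223}{5491} \left(-42\right) + \frac{1}{-50 + 167} = - \frac{51366}{5491} + \frac{1}{117} = - \frac{6004331}{642447}$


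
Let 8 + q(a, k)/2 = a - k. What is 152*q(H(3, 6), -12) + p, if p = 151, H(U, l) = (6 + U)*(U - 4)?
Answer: -1369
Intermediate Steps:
H(U, l) = (-4 + U)*(6 + U) (H(U, l) = (6 + U)*(-4 + U) = (-4 + U)*(6 + U))
q(a, k) = -16 - 2*k + 2*a (q(a, k) = -16 + 2*(a - k) = -16 + (-2*k + 2*a) = -16 - 2*k + 2*a)
152*q(H(3, 6), -12) + p = 152*(-16 - 2*(-12) + 2*(-24 + 3² + 2*3)) + 151 = 152*(-16 + 24 + 2*(-24 + 9 + 6)) + 151 = 152*(-16 + 24 + 2*(-9)) + 151 = 152*(-16 + 24 - 18) + 151 = 152*(-10) + 151 = -1520 + 151 = -1369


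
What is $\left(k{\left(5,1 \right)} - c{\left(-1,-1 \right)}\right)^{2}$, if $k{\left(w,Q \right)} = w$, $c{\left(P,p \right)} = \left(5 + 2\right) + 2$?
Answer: $16$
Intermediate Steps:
$c{\left(P,p \right)} = 9$ ($c{\left(P,p \right)} = 7 + 2 = 9$)
$\left(k{\left(5,1 \right)} - c{\left(-1,-1 \right)}\right)^{2} = \left(5 - 9\right)^{2} = \left(-4\right)^{2} = 16$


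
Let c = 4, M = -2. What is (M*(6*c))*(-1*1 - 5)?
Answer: 288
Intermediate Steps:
(M*(6*c))*(-1*1 - 5) = (-12*4)*(-1*1 - 5) = (-2*24)*(-1 - 5) = -48*(-6) = 288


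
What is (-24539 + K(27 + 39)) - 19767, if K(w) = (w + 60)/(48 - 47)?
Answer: -44180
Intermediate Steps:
K(w) = 60 + w (K(w) = (60 + w)/1 = (60 + w)*1 = 60 + w)
(-24539 + K(27 + 39)) - 19767 = (-24539 + (60 + (27 + 39))) - 19767 = (-24539 + (60 + 66)) - 19767 = (-24539 + 126) - 19767 = -24413 - 19767 = -44180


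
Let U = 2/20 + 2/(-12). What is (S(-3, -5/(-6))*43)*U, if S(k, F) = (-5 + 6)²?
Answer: -43/15 ≈ -2.8667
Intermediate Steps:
S(k, F) = 1 (S(k, F) = 1² = 1)
U = -1/15 (U = 2*(1/20) + 2*(-1/12) = ⅒ - ⅙ = -1/15 ≈ -0.066667)
(S(-3, -5/(-6))*43)*U = (1*43)*(-1/15) = 43*(-1/15) = -43/15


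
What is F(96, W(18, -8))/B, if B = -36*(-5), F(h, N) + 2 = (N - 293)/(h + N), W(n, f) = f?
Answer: -53/1760 ≈ -0.030114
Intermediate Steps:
F(h, N) = -2 + (-293 + N)/(N + h) (F(h, N) = -2 + (N - 293)/(h + N) = -2 + (-293 + N)/(N + h))
B = 180
F(96, W(18, -8))/B = ((-293 - 1*(-8) - 2*96)/(-8 + 96))/180 = ((-293 + 8 - 192)/88)*(1/180) = ((1/88)*(-477))*(1/180) = -477/88*1/180 = -53/1760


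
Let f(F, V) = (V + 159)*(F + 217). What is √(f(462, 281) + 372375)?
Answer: √671135 ≈ 819.23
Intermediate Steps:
f(F, V) = (159 + V)*(217 + F)
√(f(462, 281) + 372375) = √((34503 + 159*462 + 217*281 + 462*281) + 372375) = √((34503 + 73458 + 60977 + 129822) + 372375) = √(298760 + 372375) = √671135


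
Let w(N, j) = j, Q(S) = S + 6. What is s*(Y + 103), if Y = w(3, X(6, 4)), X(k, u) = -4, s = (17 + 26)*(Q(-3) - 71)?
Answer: -289476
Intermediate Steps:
Q(S) = 6 + S
s = -2924 (s = (17 + 26)*((6 - 3) - 71) = 43*(3 - 71) = 43*(-68) = -2924)
Y = -4
s*(Y + 103) = -2924*(-4 + 103) = -2924*99 = -289476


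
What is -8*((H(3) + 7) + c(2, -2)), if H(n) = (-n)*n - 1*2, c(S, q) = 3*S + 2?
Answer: -32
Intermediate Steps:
c(S, q) = 2 + 3*S
H(n) = -2 - n**2 (H(n) = -n**2 - 2 = -2 - n**2)
-8*((H(3) + 7) + c(2, -2)) = -8*(((-2 - 1*3**2) + 7) + (2 + 3*2)) = -8*(((-2 - 1*9) + 7) + (2 + 6)) = -8*(((-2 - 9) + 7) + 8) = -8*((-11 + 7) + 8) = -8*(-4 + 8) = -8*4 = -32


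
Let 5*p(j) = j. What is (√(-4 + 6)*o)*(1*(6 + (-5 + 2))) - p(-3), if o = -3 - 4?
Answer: ⅗ - 21*√2 ≈ -29.098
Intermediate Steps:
p(j) = j/5
o = -7
(√(-4 + 6)*o)*(1*(6 + (-5 + 2))) - p(-3) = (√(-4 + 6)*(-7))*(1*(6 + (-5 + 2))) - (-3)/5 = (√2*(-7))*(1*(6 - 3)) - 1*(-⅗) = (-7*√2)*(1*3) + ⅗ = -7*√2*3 + ⅗ = -21*√2 + ⅗ = ⅗ - 21*√2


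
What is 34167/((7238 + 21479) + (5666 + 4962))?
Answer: 11389/13115 ≈ 0.86839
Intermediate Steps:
34167/((7238 + 21479) + (5666 + 4962)) = 34167/(28717 + 10628) = 34167/39345 = 34167*(1/39345) = 11389/13115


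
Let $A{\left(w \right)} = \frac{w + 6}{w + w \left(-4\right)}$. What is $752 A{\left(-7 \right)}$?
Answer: $- \frac{752}{21} \approx -35.81$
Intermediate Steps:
$A{\left(w \right)} = - \frac{6 + w}{3 w}$ ($A{\left(w \right)} = \frac{6 + w}{w - 4 w} = \frac{6 + w}{\left(-3\right) w} = \left(6 + w\right) \left(- \frac{1}{3 w}\right) = - \frac{6 + w}{3 w}$)
$752 A{\left(-7 \right)} = 752 \frac{-6 - -7}{3 \left(-7\right)} = 752 \cdot \frac{1}{3} \left(- \frac{1}{7}\right) \left(-6 + 7\right) = 752 \cdot \frac{1}{3} \left(- \frac{1}{7}\right) 1 = 752 \left(- \frac{1}{21}\right) = - \frac{752}{21}$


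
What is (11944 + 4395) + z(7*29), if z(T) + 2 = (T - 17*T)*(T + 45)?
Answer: -789167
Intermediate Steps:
z(T) = -2 - 16*T*(45 + T) (z(T) = -2 + (T - 17*T)*(T + 45) = -2 + (-16*T)*(45 + T) = -2 - 16*T*(45 + T))
(11944 + 4395) + z(7*29) = (11944 + 4395) + (-2 - 5040*29 - 16*(7*29)²) = 16339 + (-2 - 720*203 - 16*203²) = 16339 + (-2 - 146160 - 16*41209) = 16339 + (-2 - 146160 - 659344) = 16339 - 805506 = -789167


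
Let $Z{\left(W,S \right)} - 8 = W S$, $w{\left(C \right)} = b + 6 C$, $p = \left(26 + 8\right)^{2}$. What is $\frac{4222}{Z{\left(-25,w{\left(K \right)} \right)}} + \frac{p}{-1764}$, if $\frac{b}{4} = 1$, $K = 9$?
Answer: $- \frac{162760}{45423} \approx -3.5832$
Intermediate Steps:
$b = 4$ ($b = 4 \cdot 1 = 4$)
$p = 1156$ ($p = 34^{2} = 1156$)
$w{\left(C \right)} = 4 + 6 C$
$Z{\left(W,S \right)} = 8 + S W$ ($Z{\left(W,S \right)} = 8 + W S = 8 + S W$)
$\frac{4222}{Z{\left(-25,w{\left(K \right)} \right)}} + \frac{p}{-1764} = \frac{4222}{8 + \left(4 + 6 \cdot 9\right) \left(-25\right)} + \frac{1156}{-1764} = \frac{4222}{8 + \left(4 + 54\right) \left(-25\right)} + 1156 \left(- \frac{1}{1764}\right) = \frac{4222}{8 + 58 \left(-25\right)} - \frac{289}{441} = \frac{4222}{8 - 1450} - \frac{289}{441} = \frac{4222}{-1442} - \frac{289}{441} = 4222 \left(- \frac{1}{1442}\right) - \frac{289}{441} = - \frac{2111}{721} - \frac{289}{441} = - \frac{162760}{45423}$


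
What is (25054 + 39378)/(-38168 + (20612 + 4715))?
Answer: -64432/12841 ≈ -5.0177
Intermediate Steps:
(25054 + 39378)/(-38168 + (20612 + 4715)) = 64432/(-38168 + 25327) = 64432/(-12841) = 64432*(-1/12841) = -64432/12841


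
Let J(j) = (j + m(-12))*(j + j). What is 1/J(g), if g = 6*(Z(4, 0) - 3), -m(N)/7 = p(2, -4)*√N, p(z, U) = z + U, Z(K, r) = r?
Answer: 1/5352 + 7*I*√3/24084 ≈ 0.00018685 + 0.00050342*I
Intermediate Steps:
p(z, U) = U + z
m(N) = 14*√N (m(N) = -7*(-4 + 2)*√N = -(-14)*√N = 14*√N)
g = -18 (g = 6*(0 - 3) = 6*(-3) = -18)
J(j) = 2*j*(j + 28*I*√3) (J(j) = (j + 14*√(-12))*(j + j) = (j + 14*(2*I*√3))*(2*j) = (j + 28*I*√3)*(2*j) = 2*j*(j + 28*I*√3))
1/J(g) = 1/(2*(-18)*(-18 + 28*I*√3)) = 1/(648 - 1008*I*√3)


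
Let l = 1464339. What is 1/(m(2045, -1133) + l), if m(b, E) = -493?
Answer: 1/1463846 ≈ 6.8313e-7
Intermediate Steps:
1/(m(2045, -1133) + l) = 1/(-493 + 1464339) = 1/1463846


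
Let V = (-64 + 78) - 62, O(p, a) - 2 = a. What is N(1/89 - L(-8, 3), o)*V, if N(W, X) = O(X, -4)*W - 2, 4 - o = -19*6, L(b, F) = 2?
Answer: -8448/89 ≈ -94.921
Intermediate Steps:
o = 118 (o = 4 - (-19)*6 = 4 - 1*(-114) = 4 + 114 = 118)
O(p, a) = 2 + a
N(W, X) = -2 - 2*W (N(W, X) = (2 - 4)*W - 2 = -2*W - 2 = -2 - 2*W)
V = -48 (V = 14 - 62 = -48)
N(1/89 - L(-8, 3), o)*V = (-2 - 2*(1/89 - 1*2))*(-48) = (-2 - 2*(1/89 - 2))*(-48) = (-2 - 2*(-177/89))*(-48) = (-2 + 354/89)*(-48) = (176/89)*(-48) = -8448/89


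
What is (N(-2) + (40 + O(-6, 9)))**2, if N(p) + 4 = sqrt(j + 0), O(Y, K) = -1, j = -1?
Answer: (35 + I)**2 ≈ 1224.0 + 70.0*I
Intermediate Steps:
N(p) = -4 + I (N(p) = -4 + sqrt(-1 + 0) = -4 + sqrt(-1) = -4 + I)
(N(-2) + (40 + O(-6, 9)))**2 = ((-4 + I) + (40 - 1))**2 = ((-4 + I) + 39)**2 = (35 + I)**2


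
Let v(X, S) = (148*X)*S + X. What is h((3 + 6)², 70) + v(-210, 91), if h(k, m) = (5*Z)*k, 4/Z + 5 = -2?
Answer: -19801050/7 ≈ -2.8287e+6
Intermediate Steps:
Z = -4/7 (Z = 4/(-5 - 2) = 4/(-7) = 4*(-⅐) = -4/7 ≈ -0.57143)
v(X, S) = X + 148*S*X (v(X, S) = 148*S*X + X = X + 148*S*X)
h(k, m) = -20*k/7 (h(k, m) = (5*(-4/7))*k = -20*k/7)
h((3 + 6)², 70) + v(-210, 91) = -20*(3 + 6)²/7 - 210*(1 + 148*91) = -20/7*9² - 210*(1 + 13468) = -20/7*81 - 210*13469 = -1620/7 - 2828490 = -19801050/7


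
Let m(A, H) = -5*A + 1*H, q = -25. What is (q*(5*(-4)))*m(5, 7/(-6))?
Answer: -39250/3 ≈ -13083.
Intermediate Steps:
m(A, H) = H - 5*A (m(A, H) = -5*A + H = H - 5*A)
(q*(5*(-4)))*m(5, 7/(-6)) = (-125*(-4))*(7/(-6) - 5*5) = (-25*(-20))*(7*(-⅙) - 25) = 500*(-7/6 - 25) = 500*(-157/6) = -39250/3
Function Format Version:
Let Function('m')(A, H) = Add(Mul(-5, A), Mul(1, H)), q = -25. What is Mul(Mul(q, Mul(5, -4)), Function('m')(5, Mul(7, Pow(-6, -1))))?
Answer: Rational(-39250, 3) ≈ -13083.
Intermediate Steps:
Function('m')(A, H) = Add(H, Mul(-5, A)) (Function('m')(A, H) = Add(Mul(-5, A), H) = Add(H, Mul(-5, A)))
Mul(Mul(q, Mul(5, -4)), Function('m')(5, Mul(7, Pow(-6, -1)))) = Mul(Mul(-25, Mul(5, -4)), Add(Mul(7, Pow(-6, -1)), Mul(-5, 5))) = Mul(Mul(-25, -20), Add(Mul(7, Rational(-1, 6)), -25)) = Mul(500, Add(Rational(-7, 6), -25)) = Mul(500, Rational(-157, 6)) = Rational(-39250, 3)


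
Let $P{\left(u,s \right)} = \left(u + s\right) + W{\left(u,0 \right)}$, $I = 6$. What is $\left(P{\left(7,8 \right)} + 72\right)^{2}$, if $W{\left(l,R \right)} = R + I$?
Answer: $8649$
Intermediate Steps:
$W{\left(l,R \right)} = 6 + R$ ($W{\left(l,R \right)} = R + 6 = 6 + R$)
$P{\left(u,s \right)} = 6 + s + u$ ($P{\left(u,s \right)} = \left(u + s\right) + \left(6 + 0\right) = \left(s + u\right) + 6 = 6 + s + u$)
$\left(P{\left(7,8 \right)} + 72\right)^{2} = \left(\left(6 + 8 + 7\right) + 72\right)^{2} = \left(21 + 72\right)^{2} = 93^{2} = 8649$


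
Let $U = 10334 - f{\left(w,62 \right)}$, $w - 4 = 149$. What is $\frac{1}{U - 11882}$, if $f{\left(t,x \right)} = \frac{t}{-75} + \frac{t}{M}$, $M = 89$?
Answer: $- \frac{2225}{3443586} \approx -0.00064613$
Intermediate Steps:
$w = 153$ ($w = 4 + 149 = 153$)
$f{\left(t,x \right)} = - \frac{14 t}{6675}$ ($f{\left(t,x \right)} = \frac{t}{-75} + \frac{t}{89} = t \left(- \frac{1}{75}\right) + t \frac{1}{89} = - \frac{t}{75} + \frac{t}{89} = - \frac{14 t}{6675}$)
$U = \frac{22993864}{2225}$ ($U = 10334 - \left(- \frac{14}{6675}\right) 153 = 10334 - - \frac{714}{2225} = 10334 + \frac{714}{2225} = \frac{22993864}{2225} \approx 10334.0$)
$\frac{1}{U - 11882} = \frac{1}{\frac{22993864}{2225} - 11882} = \frac{1}{- \frac{3443586}{2225}} = - \frac{2225}{3443586}$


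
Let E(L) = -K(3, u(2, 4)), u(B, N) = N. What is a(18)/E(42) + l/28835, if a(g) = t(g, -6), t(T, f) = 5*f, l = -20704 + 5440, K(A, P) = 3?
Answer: 273086/28835 ≈ 9.4706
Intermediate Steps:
l = -15264
E(L) = -3 (E(L) = -1*3 = -3)
a(g) = -30 (a(g) = 5*(-6) = -30)
a(18)/E(42) + l/28835 = -30/(-3) - 15264/28835 = -30*(-⅓) - 15264*1/28835 = 10 - 15264/28835 = 273086/28835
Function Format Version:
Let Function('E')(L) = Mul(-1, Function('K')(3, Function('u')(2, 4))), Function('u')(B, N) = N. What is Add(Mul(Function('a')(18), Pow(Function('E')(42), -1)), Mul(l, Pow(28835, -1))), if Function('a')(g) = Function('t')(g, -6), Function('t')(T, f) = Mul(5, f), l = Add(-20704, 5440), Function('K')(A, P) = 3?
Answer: Rational(273086, 28835) ≈ 9.4706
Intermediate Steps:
l = -15264
Function('E')(L) = -3 (Function('E')(L) = Mul(-1, 3) = -3)
Function('a')(g) = -30 (Function('a')(g) = Mul(5, -6) = -30)
Add(Mul(Function('a')(18), Pow(Function('E')(42), -1)), Mul(l, Pow(28835, -1))) = Add(Mul(-30, Pow(-3, -1)), Mul(-15264, Pow(28835, -1))) = Add(Mul(-30, Rational(-1, 3)), Mul(-15264, Rational(1, 28835))) = Add(10, Rational(-15264, 28835)) = Rational(273086, 28835)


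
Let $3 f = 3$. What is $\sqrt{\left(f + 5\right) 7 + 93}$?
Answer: $3 \sqrt{15} \approx 11.619$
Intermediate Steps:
$f = 1$ ($f = \frac{1}{3} \cdot 3 = 1$)
$\sqrt{\left(f + 5\right) 7 + 93} = \sqrt{\left(1 + 5\right) 7 + 93} = \sqrt{6 \cdot 7 + 93} = \sqrt{42 + 93} = \sqrt{135} = 3 \sqrt{15}$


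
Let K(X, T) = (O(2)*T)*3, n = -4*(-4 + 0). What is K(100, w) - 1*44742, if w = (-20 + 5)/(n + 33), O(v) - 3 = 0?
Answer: -2192493/49 ≈ -44745.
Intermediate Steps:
n = 16 (n = -4*(-4) = 16)
O(v) = 3 (O(v) = 3 + 0 = 3)
w = -15/49 (w = (-20 + 5)/(16 + 33) = -15/49 ≈ -0.30612)
K(X, T) = 9*T (K(X, T) = (3*T)*3 = 9*T)
K(100, w) - 1*44742 = 9*(-15/49) - 1*44742 = -135/49 - 44742 = -2192493/49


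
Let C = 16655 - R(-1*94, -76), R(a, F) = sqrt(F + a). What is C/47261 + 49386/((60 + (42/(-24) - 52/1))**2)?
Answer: 37354917311/29538125 - I*sqrt(170)/47261 ≈ 1264.6 - 0.00027588*I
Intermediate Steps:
C = 16655 - I*sqrt(170) (C = 16655 - sqrt(-76 - 1*94) = 16655 - sqrt(-76 - 94) = 16655 - sqrt(-170) = 16655 - I*sqrt(170) ≈ 16655.0 - 13.038*I)
C/47261 + 49386/((60 + (42/(-24) - 52/1))**2) = (16655 - I*sqrt(170))/47261 + 49386/((60 + (42/(-24) - 52/1))**2) = (16655 - I*sqrt(170))*(1/47261) + 49386/((60 + (42*(-1/24) - 52*1))**2) = (16655/47261 - I*sqrt(170)/47261) + 49386/((60 + (-7/4 - 52))**2) = (16655/47261 - I*sqrt(170)/47261) + 49386/((60 - 215/4)**2) = (16655/47261 - I*sqrt(170)/47261) + 49386/((25/4)**2) = (16655/47261 - I*sqrt(170)/47261) + 49386/(625/16) = (16655/47261 - I*sqrt(170)/47261) + 49386*(16/625) = (16655/47261 - I*sqrt(170)/47261) + 790176/625 = 37354917311/29538125 - I*sqrt(170)/47261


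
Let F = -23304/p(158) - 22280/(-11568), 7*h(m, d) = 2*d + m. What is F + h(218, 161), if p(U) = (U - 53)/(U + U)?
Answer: -506496739/7230 ≈ -70055.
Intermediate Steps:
p(U) = (-53 + U)/(2*U) (p(U) = (-53 + U)/((2*U)) = (-53 + U)*(1/(2*U)) = (-53 + U)/(2*U))
h(m, d) = m/7 + 2*d/7 (h(m, d) = (2*d + m)/7 = (m + 2*d)/7 = m/7 + 2*d/7)
F = -3549381373/50610 (F = -23304*316/(-53 + 158) - 22280/(-11568) = -23304/((½)*(1/158)*105) - 22280*(-1/11568) = -23304/105/316 + 2785/1446 = -23304*316/105 + 2785/1446 = -2454688/35 + 2785/1446 = -3549381373/50610 ≈ -70132.)
F + h(218, 161) = -3549381373/50610 + ((⅐)*218 + (2/7)*161) = -3549381373/50610 + (218/7 + 46) = -3549381373/50610 + 540/7 = -506496739/7230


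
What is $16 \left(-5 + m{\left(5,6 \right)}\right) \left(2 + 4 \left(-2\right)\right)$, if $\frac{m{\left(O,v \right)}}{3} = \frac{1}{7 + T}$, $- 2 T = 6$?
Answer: $408$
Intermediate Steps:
$T = -3$ ($T = \left(- \frac{1}{2}\right) 6 = -3$)
$m{\left(O,v \right)} = \frac{3}{4}$ ($m{\left(O,v \right)} = \frac{3}{7 - 3} = \frac{3}{4}$)
$16 \left(-5 + m{\left(5,6 \right)}\right) \left(2 + 4 \left(-2\right)\right) = 16 \left(-5 + \frac{3}{4}\right) \left(2 + 4 \left(-2\right)\right) = 16 \left(- \frac{17}{4}\right) \left(2 - 8\right) = \left(-68\right) \left(-6\right) = 408$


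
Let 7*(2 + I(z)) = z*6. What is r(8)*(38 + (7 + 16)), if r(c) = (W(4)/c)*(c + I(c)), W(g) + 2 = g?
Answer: 2745/14 ≈ 196.07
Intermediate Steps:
W(g) = -2 + g
I(z) = -2 + 6*z/7 (I(z) = -2 + (z*6)/7 = -2 + (6*z)/7 = -2 + 6*z/7)
r(c) = 2*(-2 + 13*c/7)/c (r(c) = ((-2 + 4)/c)*(c + (-2 + 6*c/7)) = (2/c)*(-2 + 13*c/7) = 2*(-2 + 13*c/7)/c)
r(8)*(38 + (7 + 16)) = (26/7 - 4/8)*(38 + (7 + 16)) = (26/7 - 4*1/8)*(38 + 23) = (26/7 - 1/2)*61 = (45/14)*61 = 2745/14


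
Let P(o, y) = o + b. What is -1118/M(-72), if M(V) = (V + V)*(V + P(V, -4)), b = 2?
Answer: -559/10224 ≈ -0.054675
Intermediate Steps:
P(o, y) = 2 + o (P(o, y) = o + 2 = 2 + o)
M(V) = 2*V*(2 + 2*V) (M(V) = (V + V)*(V + (2 + V)) = (2*V)*(2 + 2*V) = 2*V*(2 + 2*V))
-1118/M(-72) = -1118*(-1/(288*(1 - 72))) = -1118/(4*(-72)*(-71)) = -1118/20448 = -1118*1/20448 = -559/10224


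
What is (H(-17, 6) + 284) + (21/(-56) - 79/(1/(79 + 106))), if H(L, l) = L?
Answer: -114787/8 ≈ -14348.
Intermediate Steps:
(H(-17, 6) + 284) + (21/(-56) - 79/(1/(79 + 106))) = (-17 + 284) + (21/(-56) - 79/(1/(79 + 106))) = 267 + (21*(-1/56) - 79/(1/185)) = 267 + (-3/8 - 79/1/185) = 267 + (-3/8 - 79*185) = 267 + (-3/8 - 14615) = 267 - 116923/8 = -114787/8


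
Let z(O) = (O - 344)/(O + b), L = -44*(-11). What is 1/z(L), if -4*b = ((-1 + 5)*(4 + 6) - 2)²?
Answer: 123/140 ≈ 0.87857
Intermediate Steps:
L = 484
b = -361 (b = -((-1 + 5)*(4 + 6) - 2)²/4 = -(4*10 - 2)²/4 = -(40 - 2)²/4 = -¼*38² = -¼*1444 = -361)
z(O) = (-344 + O)/(-361 + O) (z(O) = (O - 344)/(O - 361) = (-344 + O)/(-361 + O))
1/z(L) = 1/((-344 + 484)/(-361 + 484)) = 1/(140/123) = 123/140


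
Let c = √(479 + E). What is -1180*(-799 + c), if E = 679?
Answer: 942820 - 1180*√1158 ≈ 9.0267e+5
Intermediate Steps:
c = √1158 (c = √(479 + 679) = √1158 ≈ 34.029)
-1180*(-799 + c) = -1180*(-799 + √1158) = 942820 - 1180*√1158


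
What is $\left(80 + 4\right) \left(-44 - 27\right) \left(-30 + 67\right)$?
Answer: $-220668$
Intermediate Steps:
$\left(80 + 4\right) \left(-44 - 27\right) \left(-30 + 67\right) = 84 \left(-71\right) 37 = \left(-5964\right) 37 = -220668$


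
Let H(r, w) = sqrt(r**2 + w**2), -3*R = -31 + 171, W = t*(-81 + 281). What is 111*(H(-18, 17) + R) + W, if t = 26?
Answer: 20 + 111*sqrt(613) ≈ 2768.2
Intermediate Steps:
W = 5200 (W = 26*(-81 + 281) = 26*200 = 5200)
R = -140/3 (R = -(-31 + 171)/3 = -1/3*140 = -140/3 ≈ -46.667)
111*(H(-18, 17) + R) + W = 111*(sqrt((-18)**2 + 17**2) - 140/3) + 5200 = 111*(sqrt(324 + 289) - 140/3) + 5200 = 111*(sqrt(613) - 140/3) + 5200 = 111*(-140/3 + sqrt(613)) + 5200 = (-5180 + 111*sqrt(613)) + 5200 = 20 + 111*sqrt(613)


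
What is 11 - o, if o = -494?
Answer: 505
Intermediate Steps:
11 - o = 11 - 1*(-494) = 11 + 494 = 505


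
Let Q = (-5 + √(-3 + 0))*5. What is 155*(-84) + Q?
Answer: -13045 + 5*I*√3 ≈ -13045.0 + 8.6602*I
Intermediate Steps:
Q = -25 + 5*I*√3 (Q = (-5 + √(-3))*5 = (-5 + I*√3)*5 = -25 + 5*I*√3 ≈ -25.0 + 8.6602*I)
155*(-84) + Q = 155*(-84) + (-25 + 5*I*√3) = -13020 + (-25 + 5*I*√3) = -13045 + 5*I*√3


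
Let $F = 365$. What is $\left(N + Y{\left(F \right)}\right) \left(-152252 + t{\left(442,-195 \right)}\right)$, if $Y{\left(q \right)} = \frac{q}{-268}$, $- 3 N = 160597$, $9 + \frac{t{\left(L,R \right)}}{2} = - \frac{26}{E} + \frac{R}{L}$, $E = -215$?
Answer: $\frac{7984828125269127}{979540} \approx 8.1516 \cdot 10^{9}$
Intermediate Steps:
$t{\left(L,R \right)} = - \frac{3818}{215} + \frac{2 R}{L}$ ($t{\left(L,R \right)} = -18 + 2 \left(- \frac{26}{-215} + \frac{R}{L}\right) = -18 + 2 \left(\left(-26\right) \left(- \frac{1}{215}\right) + \frac{R}{L}\right) = -18 + 2 \left(\frac{26}{215} + \frac{R}{L}\right) = -18 + \left(\frac{52}{215} + \frac{2 R}{L}\right) = - \frac{3818}{215} + \frac{2 R}{L}$)
$N = - \frac{160597}{3}$ ($N = \left(- \frac{1}{3}\right) 160597 = - \frac{160597}{3} \approx -53532.0$)
$Y{\left(q \right)} = - \frac{q}{268}$ ($Y{\left(q \right)} = q \left(- \frac{1}{268}\right) = - \frac{q}{268}$)
$\left(N + Y{\left(F \right)}\right) \left(-152252 + t{\left(442,-195 \right)}\right) = \left(- \frac{160597}{3} - \frac{365}{268}\right) \left(-152252 - \left(\frac{3818}{215} + \frac{390}{442}\right)\right) = \left(- \frac{160597}{3} - \frac{365}{268}\right) \left(-152252 - \left(\frac{3818}{215} + 390 \cdot \frac{1}{442}\right)\right) = - \frac{43041091 \left(-152252 - \frac{68131}{3655}\right)}{804} = \left(- \frac{43041091}{804}\right) \left(- \frac{556549191}{3655}\right) = \frac{7984828125269127}{979540}$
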